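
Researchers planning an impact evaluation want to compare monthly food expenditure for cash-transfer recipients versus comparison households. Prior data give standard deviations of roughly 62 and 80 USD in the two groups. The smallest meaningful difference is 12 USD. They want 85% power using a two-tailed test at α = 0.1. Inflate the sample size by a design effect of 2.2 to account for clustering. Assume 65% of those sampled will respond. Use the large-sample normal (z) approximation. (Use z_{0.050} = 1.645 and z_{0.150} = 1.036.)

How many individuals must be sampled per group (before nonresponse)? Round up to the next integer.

n = (z_{α/2} + z_β)² · (σ₁² + σ₂²) / δ²
  = (1.645 + 1.036)² · (62² + 80² = 10244) / 12²
  = 7.1878 · 10244 / 144
  = 511.33
Design effect: 2.2 × 511.33 = 1124.92.
Adjust for 65% response: 1124.92 / 0.65 = 1730.65.
Round up → n = 1731 per group.

n = 1731 per group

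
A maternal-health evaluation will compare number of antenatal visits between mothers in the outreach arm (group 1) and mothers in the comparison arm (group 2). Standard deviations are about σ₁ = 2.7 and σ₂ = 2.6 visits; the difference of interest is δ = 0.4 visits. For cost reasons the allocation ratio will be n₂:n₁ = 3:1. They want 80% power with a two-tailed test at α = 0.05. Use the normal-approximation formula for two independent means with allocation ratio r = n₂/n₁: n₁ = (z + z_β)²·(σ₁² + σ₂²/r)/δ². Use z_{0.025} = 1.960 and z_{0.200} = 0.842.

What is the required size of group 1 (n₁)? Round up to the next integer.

n₁ = 469

n₁ = (z_{α/2} + z_β)² · (σ₁² + σ₂²/r) / δ²
   = (1.960 + 0.842)² · (2.7² + 2.6²/3) / 0.4²
   = 7.8512 · (7.29 + 2.2533) / 0.16
   = 7.8512 · 9.5433 / 0.16
   = 468.29
Round up → n₁ = 469; n₂ = r·n₁ = 3 × 469 = 1407.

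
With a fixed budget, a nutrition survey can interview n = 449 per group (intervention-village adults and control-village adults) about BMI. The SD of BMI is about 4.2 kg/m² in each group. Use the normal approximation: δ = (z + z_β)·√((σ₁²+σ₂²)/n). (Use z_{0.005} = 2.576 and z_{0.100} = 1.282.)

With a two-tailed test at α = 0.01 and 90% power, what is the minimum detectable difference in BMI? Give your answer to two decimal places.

Minimum detectable difference ≈ 1.08 kg/m²

δ = (z_{α/2} + z_β) · √((σ₁²+σ₂²)/n)
  = (2.576 + 1.282) · √(35.28/449)
  = 3.858 · √0.07857
  = 3.858 · 0.2803
  = 1.0814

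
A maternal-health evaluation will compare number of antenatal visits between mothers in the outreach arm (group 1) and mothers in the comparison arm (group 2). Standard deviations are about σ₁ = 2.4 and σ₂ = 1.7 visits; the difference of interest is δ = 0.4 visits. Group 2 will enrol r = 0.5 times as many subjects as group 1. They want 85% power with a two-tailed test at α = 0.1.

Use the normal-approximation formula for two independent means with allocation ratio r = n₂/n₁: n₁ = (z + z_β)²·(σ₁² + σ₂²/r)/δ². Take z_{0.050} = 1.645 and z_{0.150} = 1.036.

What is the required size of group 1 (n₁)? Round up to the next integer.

n₁ = 519

n₁ = (z_{α/2} + z_β)² · (σ₁² + σ₂²/r) / δ²
   = (1.645 + 1.036)² · (2.4² + 1.7²/0.5) / 0.4²
   = 7.1878 · (5.76 + 5.78) / 0.16
   = 7.1878 · 11.54 / 0.16
   = 518.42
Round up → n₁ = 519; n₂ = r·n₁ = 0.5 × 519 = 260.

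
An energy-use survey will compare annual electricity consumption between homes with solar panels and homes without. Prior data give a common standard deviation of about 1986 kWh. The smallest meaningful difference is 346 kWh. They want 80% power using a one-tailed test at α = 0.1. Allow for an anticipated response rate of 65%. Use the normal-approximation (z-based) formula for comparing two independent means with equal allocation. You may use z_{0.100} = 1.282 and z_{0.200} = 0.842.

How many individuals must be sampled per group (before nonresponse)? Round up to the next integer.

n = 458 per group

n = (z_α + z_β)² · (σ₁² + σ₂²) / δ²
  = (1.282 + 0.842)² · (2·1986² = 7888392) / 346²
  = 4.5114 · 7888392 / 119716
  = 297.27
Adjust for 65% response: 297.27 / 0.65 = 457.33.
Round up → n = 458 per group.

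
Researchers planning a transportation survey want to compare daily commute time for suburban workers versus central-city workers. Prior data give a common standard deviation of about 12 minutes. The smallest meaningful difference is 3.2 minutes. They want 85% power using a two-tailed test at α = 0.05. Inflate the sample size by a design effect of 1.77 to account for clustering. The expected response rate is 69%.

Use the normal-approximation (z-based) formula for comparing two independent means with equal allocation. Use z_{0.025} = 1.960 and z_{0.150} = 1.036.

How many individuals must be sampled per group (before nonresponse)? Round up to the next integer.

n = (z_{α/2} + z_β)² · (σ₁² + σ₂²) / δ²
  = (1.960 + 1.036)² · (2·12² = 288) / 3.2²
  = 8.9760 · 288 / 10.24
  = 252.45
Design effect: 1.77 × 252.45 = 446.84.
Adjust for 69% response: 446.84 / 0.69 = 647.59.
Round up → n = 648 per group.

n = 648 per group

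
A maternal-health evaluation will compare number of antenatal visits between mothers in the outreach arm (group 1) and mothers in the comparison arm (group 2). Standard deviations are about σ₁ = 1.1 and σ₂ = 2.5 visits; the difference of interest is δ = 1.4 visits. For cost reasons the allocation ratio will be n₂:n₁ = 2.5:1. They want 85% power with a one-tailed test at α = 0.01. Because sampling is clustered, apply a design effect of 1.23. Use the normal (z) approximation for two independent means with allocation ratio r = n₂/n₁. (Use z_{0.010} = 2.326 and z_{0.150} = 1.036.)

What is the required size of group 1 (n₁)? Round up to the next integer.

n₁ = (z_α + z_β)² · (σ₁² + σ₂²/r) / δ²
   = (2.326 + 1.036)² · (1.1² + 2.5²/2.5) / 1.4²
   = 11.3030 · (1.21 + 2.5) / 1.96
   = 11.3030 · 3.71 / 1.96
   = 21.40
Design effect: 1.23 × 21.40 = 26.32.
Round up → n₁ = 27; n₂ = r·n₁ = 2.5 × 27 = 68.

n₁ = 27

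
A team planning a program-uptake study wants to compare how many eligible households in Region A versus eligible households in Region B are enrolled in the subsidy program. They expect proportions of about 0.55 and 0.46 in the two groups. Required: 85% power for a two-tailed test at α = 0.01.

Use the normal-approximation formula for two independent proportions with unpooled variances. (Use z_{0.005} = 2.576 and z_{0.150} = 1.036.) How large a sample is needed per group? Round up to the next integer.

n = (z_{α/2} + z_β)² · [p₁(1−p₁) + p₂(1−p₂)] / (p₁ − p₂)²
  = (2.576 + 1.036)² · (0.55·0.45 + 0.46·0.54) / (0.09)²
  = (3.612)² · (0.2475 + 0.2484) / 0.0081
  = 13.0465 · 0.4959 / 0.0081
  = 798.74
Round up → n = 799 per group.

n = 799 per group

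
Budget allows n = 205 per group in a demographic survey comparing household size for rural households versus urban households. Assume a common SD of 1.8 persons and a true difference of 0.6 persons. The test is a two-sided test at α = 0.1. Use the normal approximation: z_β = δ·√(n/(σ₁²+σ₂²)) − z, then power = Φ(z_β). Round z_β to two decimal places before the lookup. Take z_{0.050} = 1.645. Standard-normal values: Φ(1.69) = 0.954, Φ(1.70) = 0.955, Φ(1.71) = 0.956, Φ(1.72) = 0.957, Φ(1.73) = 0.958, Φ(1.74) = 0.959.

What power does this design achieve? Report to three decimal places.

z_β = δ·√(n/(σ₁²+σ₂²)) − z_{α/2}
    = 0.6 · √(205/6.48) − 1.645
    = 0.6 · 5.62457 − 1.645
    = 3.3747 − 1.645 = 1.7297 → 1.73
Power = Φ(1.73) = 0.958.

Power ≈ 0.958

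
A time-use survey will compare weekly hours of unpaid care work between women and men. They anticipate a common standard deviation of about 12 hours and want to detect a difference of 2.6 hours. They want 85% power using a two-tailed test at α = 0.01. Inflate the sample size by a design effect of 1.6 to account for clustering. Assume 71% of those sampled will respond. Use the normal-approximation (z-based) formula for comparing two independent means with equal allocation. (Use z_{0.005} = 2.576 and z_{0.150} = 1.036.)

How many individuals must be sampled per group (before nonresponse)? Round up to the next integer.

n = (z_{α/2} + z_β)² · (σ₁² + σ₂²) / δ²
  = (2.576 + 1.036)² · (2·12² = 288) / 2.6²
  = 13.0465 · 288 / 6.76
  = 555.83
Design effect: 1.6 × 555.83 = 889.33.
Adjust for 71% response: 889.33 / 0.71 = 1252.57.
Round up → n = 1253 per group.

n = 1253 per group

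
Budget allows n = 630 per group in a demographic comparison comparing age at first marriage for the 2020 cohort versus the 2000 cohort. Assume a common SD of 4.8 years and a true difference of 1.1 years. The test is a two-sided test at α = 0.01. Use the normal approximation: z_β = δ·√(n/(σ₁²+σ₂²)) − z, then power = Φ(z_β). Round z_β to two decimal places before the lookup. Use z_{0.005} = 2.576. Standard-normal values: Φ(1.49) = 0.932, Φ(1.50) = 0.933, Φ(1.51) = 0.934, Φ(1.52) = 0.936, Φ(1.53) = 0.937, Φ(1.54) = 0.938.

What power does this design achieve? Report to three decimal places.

Power ≈ 0.932

z_β = δ·√(n/(σ₁²+σ₂²)) − z_{α/2}
    = 1.1 · √(630/46.08) − 2.576
    = 1.1 · 3.69755 − 2.576
    = 4.0673 − 2.576 = 1.4913 → 1.49
Power = Φ(1.49) = 0.932.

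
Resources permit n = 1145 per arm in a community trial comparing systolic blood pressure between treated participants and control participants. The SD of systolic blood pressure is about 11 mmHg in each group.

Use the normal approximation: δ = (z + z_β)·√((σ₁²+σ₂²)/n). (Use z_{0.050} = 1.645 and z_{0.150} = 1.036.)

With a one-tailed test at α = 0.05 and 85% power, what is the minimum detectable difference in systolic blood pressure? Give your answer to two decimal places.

Minimum detectable difference ≈ 1.23 mmHg

δ = (z_α + z_β) · √((σ₁²+σ₂²)/n)
  = (1.645 + 1.036) · √(242/1145)
  = 2.681 · √0.21135
  = 2.681 · 0.4597
  = 1.2325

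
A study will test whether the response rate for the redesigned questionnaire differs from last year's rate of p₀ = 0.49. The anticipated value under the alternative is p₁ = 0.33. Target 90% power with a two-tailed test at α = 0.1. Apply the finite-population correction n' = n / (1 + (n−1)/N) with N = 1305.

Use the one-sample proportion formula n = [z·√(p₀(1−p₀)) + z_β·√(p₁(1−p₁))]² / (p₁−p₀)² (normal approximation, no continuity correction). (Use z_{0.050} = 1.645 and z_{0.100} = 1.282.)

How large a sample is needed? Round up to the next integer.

n = 75

n = [z_{α/2}·√(p₀q₀) + z_β·√(p₁q₁)]² / (p₁ − p₀)²
  = [1.645·√(0.49·0.51) + 1.282·√(0.33·0.67)]² / (-0.16)²
  = [1.645·0.4999 + 1.282·0.4702]² / 0.0256
  = [1.4251]² / 0.0256
  = 79.34
Finite-population correction (N = 1305): 79.34 / (1 + (79.34 − 1)/1305) = 74.84.
Round up → n = 75.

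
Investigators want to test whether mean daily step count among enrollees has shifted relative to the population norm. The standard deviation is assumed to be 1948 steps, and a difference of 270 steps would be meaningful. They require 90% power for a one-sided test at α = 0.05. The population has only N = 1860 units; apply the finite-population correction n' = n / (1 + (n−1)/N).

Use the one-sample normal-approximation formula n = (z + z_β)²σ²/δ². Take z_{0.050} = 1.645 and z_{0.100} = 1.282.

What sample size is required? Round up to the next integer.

n = (z_α + z_β)² · σ² / δ²
  = (1.645 + 1.282)² · 1948² / 270²
  = 8.5673 · 3794704 / 72900
  = 445.96
Finite-population correction (N = 1860): 445.96 / (1 + (445.96 − 1)/1860) = 359.87.
Round up → n = 360.

n = 360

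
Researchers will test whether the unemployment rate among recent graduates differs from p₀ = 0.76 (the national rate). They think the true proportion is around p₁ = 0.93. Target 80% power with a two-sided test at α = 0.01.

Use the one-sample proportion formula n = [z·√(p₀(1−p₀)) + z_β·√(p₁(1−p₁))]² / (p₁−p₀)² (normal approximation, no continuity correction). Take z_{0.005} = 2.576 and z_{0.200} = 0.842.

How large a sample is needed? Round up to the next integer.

n = [z_{α/2}·√(p₀q₀) + z_β·√(p₁q₁)]² / (p₁ − p₀)²
  = [2.576·√(0.76·0.24) + 0.842·√(0.93·0.07)]² / (0.17)²
  = [2.576·0.4271 + 0.842·0.2551]² / 0.0289
  = [1.3150]² / 0.0289
  = 59.83
Round up → n = 60.

n = 60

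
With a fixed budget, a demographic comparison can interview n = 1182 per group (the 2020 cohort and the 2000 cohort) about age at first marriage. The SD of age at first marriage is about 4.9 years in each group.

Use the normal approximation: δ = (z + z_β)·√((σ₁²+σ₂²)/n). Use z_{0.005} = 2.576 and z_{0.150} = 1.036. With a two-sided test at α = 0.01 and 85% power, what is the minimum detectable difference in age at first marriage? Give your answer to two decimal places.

Minimum detectable difference ≈ 0.73 years

δ = (z_{α/2} + z_β) · √((σ₁²+σ₂²)/n)
  = (2.576 + 1.036) · √(48.02/1182)
  = 3.612 · √0.04063
  = 3.612 · 0.2016
  = 0.7280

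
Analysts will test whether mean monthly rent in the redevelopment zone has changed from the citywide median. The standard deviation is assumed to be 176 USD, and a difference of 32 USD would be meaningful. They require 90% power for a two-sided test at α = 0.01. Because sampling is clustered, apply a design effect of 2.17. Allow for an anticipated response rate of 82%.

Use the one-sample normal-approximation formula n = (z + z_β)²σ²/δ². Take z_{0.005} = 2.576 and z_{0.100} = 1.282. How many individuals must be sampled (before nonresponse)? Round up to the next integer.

n = (z_{α/2} + z_β)² · σ² / δ²
  = (2.576 + 1.282)² · 176² / 32²
  = 14.8842 · 30976 / 1024
  = 450.25
Design effect: 2.17 × 450.25 = 977.03.
Adjust for 82% response: 977.03 / 0.82 = 1191.50.
Round up → n = 1192.

n = 1192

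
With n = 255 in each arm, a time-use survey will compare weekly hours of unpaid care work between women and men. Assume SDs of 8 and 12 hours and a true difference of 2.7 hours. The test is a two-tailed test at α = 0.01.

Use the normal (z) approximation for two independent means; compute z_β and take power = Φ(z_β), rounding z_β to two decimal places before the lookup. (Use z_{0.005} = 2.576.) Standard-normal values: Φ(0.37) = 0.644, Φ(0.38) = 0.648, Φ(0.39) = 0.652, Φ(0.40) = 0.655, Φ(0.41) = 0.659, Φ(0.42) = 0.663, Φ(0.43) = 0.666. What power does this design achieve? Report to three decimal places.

Power ≈ 0.659

z_β = δ·√(n/(σ₁²+σ₂²)) − z_{α/2}
    = 2.7 · √(255/208) − 2.576
    = 2.7 · 1.10723 − 2.576
    = 2.9895 − 2.576 = 0.4135 → 0.41
Power = Φ(0.41) = 0.659.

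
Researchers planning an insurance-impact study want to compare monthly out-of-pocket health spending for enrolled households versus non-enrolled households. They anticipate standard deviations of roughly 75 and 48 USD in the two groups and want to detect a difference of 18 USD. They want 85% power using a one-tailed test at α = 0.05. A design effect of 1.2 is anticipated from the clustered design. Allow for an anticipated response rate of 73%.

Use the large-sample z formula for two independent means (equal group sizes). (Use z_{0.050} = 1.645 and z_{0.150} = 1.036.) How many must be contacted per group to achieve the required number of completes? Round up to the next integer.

n = (z_α + z_β)² · (σ₁² + σ₂²) / δ²
  = (1.645 + 1.036)² · (75² + 48² = 7929) / 18²
  = 7.1878 · 7929 / 324
  = 175.90
Design effect: 1.2 × 175.90 = 211.08.
Adjust for 73% response: 211.08 / 0.73 = 289.15.
Round up → n = 290 per group.

n = 290 per group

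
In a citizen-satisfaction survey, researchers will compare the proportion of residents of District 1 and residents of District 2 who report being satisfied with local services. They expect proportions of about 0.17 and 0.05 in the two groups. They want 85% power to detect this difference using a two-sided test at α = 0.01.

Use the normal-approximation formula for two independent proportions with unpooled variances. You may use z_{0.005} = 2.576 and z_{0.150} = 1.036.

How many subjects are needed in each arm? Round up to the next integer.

n = (z_{α/2} + z_β)² · [p₁(1−p₁) + p₂(1−p₂)] / (p₁ − p₂)²
  = (2.576 + 1.036)² · (0.17·0.83 + 0.05·0.95) / (0.12)²
  = (3.612)² · (0.1411 + 0.0475) / 0.0144
  = 13.0465 · 0.1886 / 0.0144
  = 170.87
Round up → n = 171 per group.

n = 171 per group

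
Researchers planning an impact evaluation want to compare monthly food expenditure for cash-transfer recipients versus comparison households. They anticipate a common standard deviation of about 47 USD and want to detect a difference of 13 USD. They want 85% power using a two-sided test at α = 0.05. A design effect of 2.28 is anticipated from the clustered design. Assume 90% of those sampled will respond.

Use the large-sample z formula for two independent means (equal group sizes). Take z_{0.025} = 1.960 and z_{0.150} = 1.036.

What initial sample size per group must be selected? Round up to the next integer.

n = (z_{α/2} + z_β)² · (σ₁² + σ₂²) / δ²
  = (1.960 + 1.036)² · (2·47² = 4418) / 13²
  = 8.9760 · 4418 / 169
  = 234.65
Design effect: 2.28 × 234.65 = 535.00.
Adjust for 90% response: 535.00 / 0.90 = 594.45.
Round up → n = 595 per group.

n = 595 per group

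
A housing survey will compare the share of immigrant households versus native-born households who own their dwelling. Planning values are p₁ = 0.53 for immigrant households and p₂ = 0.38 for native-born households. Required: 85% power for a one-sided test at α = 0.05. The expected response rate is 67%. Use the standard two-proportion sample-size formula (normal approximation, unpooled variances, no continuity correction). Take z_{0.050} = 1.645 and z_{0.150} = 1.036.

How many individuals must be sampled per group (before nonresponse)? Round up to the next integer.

n = (z_α + z_β)² · [p₁(1−p₁) + p₂(1−p₂)] / (p₁ − p₂)²
  = (1.645 + 1.036)² · (0.53·0.47 + 0.38·0.62) / (0.15)²
  = (2.681)² · (0.2491 + 0.2356) / 0.0225
  = 7.1878 · 0.4847 / 0.0225
  = 154.84
Adjust for 67% response: 154.84 / 0.67 = 231.10.
Round up → n = 232 per group.

n = 232 per group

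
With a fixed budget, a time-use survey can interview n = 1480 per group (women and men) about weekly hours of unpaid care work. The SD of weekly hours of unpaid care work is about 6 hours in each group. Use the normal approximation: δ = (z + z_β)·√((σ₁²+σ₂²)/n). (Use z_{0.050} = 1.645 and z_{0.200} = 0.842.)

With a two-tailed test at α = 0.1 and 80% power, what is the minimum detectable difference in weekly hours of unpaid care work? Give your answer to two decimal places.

Minimum detectable difference ≈ 0.55 hours

δ = (z_{α/2} + z_β) · √((σ₁²+σ₂²)/n)
  = (1.645 + 0.842) · √(72/1480)
  = 2.487 · √0.04865
  = 2.487 · 0.2206
  = 0.5485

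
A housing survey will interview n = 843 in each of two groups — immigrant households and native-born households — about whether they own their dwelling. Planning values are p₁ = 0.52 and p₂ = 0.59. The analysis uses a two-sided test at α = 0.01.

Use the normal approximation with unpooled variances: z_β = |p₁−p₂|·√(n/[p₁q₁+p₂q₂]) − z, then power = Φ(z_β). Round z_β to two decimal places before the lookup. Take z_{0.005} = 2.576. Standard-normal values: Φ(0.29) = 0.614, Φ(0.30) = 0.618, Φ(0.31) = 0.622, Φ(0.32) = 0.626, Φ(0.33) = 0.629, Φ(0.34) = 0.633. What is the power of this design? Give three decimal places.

Power ≈ 0.626

z_β = |p₁−p₂|·√(n/[p₁q₁+p₂q₂]) − z_{α/2}
    = 0.07 · √(843/0.4915) − 2.576
    = 0.07 · 41.4145 − 2.576
    = 2.8990 − 2.576 = 0.3230 → 0.32
Power = Φ(0.32) = 0.626.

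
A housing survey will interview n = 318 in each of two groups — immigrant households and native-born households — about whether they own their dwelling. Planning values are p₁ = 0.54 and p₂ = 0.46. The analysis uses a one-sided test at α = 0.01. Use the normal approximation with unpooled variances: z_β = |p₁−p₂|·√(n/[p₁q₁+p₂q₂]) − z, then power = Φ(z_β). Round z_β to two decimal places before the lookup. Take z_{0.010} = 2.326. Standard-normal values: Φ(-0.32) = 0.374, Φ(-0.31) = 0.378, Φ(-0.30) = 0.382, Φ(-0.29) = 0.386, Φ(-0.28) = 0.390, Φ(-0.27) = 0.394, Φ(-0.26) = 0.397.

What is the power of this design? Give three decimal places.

Power ≈ 0.382

z_β = |p₁−p₂|·√(n/[p₁q₁+p₂q₂]) − z_α
    = 0.08 · √(318/0.4968) − 2.326
    = 0.08 · 25.3001 − 2.326
    = 2.0240 − 2.326 = -0.3020 → -0.30
Power = Φ(-0.30) = 0.382.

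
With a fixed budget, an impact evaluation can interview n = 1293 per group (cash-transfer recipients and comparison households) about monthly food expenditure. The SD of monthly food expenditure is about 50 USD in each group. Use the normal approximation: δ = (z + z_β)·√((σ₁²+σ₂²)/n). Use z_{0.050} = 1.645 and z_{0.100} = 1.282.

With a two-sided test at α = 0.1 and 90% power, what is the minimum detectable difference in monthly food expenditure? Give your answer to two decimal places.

Minimum detectable difference ≈ 5.76 USD

δ = (z_{α/2} + z_β) · √((σ₁²+σ₂²)/n)
  = (1.645 + 1.282) · √(5000/1293)
  = 2.927 · √3.867
  = 2.927 · 1.9665
  = 5.7558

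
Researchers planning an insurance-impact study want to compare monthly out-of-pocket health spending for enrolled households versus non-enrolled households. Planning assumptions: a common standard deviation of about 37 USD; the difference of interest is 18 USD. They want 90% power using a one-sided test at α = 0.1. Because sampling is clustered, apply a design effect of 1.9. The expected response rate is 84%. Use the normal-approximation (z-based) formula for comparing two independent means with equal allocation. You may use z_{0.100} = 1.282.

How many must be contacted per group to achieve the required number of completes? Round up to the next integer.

n = (z_α + z_β)² · (σ₁² + σ₂²) / δ²
  = (1.282 + 1.282)² · (2·37² = 2738) / 18²
  = 6.5741 · 2738 / 324
  = 55.56
Design effect: 1.9 × 55.56 = 105.55.
Adjust for 84% response: 105.55 / 0.84 = 125.66.
Round up → n = 126 per group.

n = 126 per group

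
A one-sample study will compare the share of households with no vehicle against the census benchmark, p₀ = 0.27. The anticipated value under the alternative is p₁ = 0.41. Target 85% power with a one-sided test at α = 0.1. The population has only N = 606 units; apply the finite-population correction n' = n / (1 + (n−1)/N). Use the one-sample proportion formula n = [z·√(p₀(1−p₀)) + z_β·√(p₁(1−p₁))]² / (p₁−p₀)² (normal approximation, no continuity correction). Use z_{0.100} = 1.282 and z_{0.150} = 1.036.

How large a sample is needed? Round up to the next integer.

n = 55

n = [z_α·√(p₀q₀) + z_β·√(p₁q₁)]² / (p₁ − p₀)²
  = [1.282·√(0.27·0.73) + 1.036·√(0.41·0.59)]² / (0.14)²
  = [1.282·0.4440 + 1.036·0.4918]² / 0.0196
  = [1.0787]² / 0.0196
  = 59.37
Finite-population correction (N = 606): 59.37 / (1 + (59.37 − 1)/606) = 54.15.
Round up → n = 55.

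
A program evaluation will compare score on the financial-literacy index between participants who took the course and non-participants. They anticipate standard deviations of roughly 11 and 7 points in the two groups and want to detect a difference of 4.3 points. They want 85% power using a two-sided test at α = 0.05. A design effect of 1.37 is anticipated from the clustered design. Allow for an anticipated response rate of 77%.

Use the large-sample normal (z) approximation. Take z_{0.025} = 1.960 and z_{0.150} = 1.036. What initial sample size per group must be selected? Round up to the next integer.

n = 147 per group

n = (z_{α/2} + z_β)² · (σ₁² + σ₂²) / δ²
  = (1.960 + 1.036)² · (11² + 7² = 170) / 4.3²
  = 8.9760 · 170 / 18.49
  = 82.53
Design effect: 1.37 × 82.53 = 113.06.
Adjust for 77% response: 113.06 / 0.77 = 146.83.
Round up → n = 147 per group.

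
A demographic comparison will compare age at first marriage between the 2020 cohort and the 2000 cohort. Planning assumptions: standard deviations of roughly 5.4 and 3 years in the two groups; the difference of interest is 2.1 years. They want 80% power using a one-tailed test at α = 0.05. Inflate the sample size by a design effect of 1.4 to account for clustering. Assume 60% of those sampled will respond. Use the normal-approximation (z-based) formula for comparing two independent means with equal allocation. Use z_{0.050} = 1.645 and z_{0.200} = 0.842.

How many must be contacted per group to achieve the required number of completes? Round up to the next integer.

n = 125 per group

n = (z_α + z_β)² · (σ₁² + σ₂²) / δ²
  = (1.645 + 0.842)² · (5.4² + 3² = 38.16) / 2.1²
  = 6.1852 · 38.16 / 4.41
  = 53.52
Design effect: 1.4 × 53.52 = 74.93.
Adjust for 60% response: 74.93 / 0.60 = 124.88.
Round up → n = 125 per group.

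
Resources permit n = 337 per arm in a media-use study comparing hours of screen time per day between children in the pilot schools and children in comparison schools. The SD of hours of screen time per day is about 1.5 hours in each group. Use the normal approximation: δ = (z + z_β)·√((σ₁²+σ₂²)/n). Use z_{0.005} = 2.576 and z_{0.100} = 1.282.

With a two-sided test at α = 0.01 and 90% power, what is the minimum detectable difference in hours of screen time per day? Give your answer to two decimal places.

δ = (z_{α/2} + z_β) · √((σ₁²+σ₂²)/n)
  = (2.576 + 1.282) · √(4.5/337)
  = 3.858 · √0.01335
  = 3.858 · 0.1156
  = 0.4458

Minimum detectable difference ≈ 0.45 hours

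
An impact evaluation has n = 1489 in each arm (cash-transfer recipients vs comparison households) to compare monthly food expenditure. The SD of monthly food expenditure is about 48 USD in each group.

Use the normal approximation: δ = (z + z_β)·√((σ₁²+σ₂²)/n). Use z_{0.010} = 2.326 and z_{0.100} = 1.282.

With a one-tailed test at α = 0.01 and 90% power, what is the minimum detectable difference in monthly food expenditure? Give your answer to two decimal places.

δ = (z_α + z_β) · √((σ₁²+σ₂²)/n)
  = (2.326 + 1.282) · √(4608/1489)
  = 3.608 · √3.0947
  = 3.608 · 1.7592
  = 6.3471

Minimum detectable difference ≈ 6.35 USD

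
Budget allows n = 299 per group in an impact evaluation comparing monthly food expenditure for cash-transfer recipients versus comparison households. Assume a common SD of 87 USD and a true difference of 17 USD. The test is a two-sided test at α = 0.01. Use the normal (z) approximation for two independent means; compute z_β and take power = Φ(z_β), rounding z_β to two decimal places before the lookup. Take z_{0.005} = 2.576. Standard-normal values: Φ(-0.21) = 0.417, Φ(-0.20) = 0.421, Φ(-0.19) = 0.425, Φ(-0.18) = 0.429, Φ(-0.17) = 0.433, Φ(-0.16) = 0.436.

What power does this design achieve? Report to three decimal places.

z_β = δ·√(n/(σ₁²+σ₂²)) − z_{α/2}
    = 17 · √(299/15138) − 2.576
    = 17 · 0.14054 − 2.576
    = 2.3892 − 2.576 = -0.1868 → -0.19
Power = Φ(-0.19) = 0.425.

Power ≈ 0.425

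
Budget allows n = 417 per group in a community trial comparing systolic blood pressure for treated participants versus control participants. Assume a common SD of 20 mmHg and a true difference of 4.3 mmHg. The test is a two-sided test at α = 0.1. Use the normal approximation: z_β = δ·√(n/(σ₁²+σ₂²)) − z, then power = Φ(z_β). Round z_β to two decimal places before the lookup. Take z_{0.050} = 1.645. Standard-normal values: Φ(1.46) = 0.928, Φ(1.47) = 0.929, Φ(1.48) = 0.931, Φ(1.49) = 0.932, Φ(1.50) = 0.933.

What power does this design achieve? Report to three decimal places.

z_β = δ·√(n/(σ₁²+σ₂²)) − z_{α/2}
    = 4.3 · √(417/800) − 1.645
    = 4.3 · 0.72198 − 1.645
    = 3.1045 − 1.645 = 1.4595 → 1.46
Power = Φ(1.46) = 0.928.

Power ≈ 0.928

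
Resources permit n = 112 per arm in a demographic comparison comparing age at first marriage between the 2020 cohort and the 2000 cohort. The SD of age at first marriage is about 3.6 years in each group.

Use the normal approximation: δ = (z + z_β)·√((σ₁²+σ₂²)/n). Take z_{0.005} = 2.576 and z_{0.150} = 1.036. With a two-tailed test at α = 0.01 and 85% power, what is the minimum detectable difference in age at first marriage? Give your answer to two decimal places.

Minimum detectable difference ≈ 1.74 years

δ = (z_{α/2} + z_β) · √((σ₁²+σ₂²)/n)
  = (2.576 + 1.036) · √(25.92/112)
  = 3.612 · √0.23143
  = 3.612 · 0.4811
  = 1.7376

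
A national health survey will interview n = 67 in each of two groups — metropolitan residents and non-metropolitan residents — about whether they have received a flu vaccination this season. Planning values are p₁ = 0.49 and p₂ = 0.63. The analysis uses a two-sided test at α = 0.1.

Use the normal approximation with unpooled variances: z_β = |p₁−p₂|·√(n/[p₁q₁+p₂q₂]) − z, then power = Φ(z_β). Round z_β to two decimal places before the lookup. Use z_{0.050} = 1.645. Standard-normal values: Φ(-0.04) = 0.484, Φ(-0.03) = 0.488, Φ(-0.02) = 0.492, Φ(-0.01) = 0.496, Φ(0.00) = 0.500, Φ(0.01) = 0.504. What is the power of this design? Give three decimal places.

z_β = |p₁−p₂|·√(n/[p₁q₁+p₂q₂]) − z_{α/2}
    = 0.14 · √(67/0.4830) − 1.645
    = 0.14 · 11.7778 − 1.645
    = 1.6489 − 1.645 = 0.0039 → 0.00
Power = Φ(0.00) = 0.500.

Power ≈ 0.500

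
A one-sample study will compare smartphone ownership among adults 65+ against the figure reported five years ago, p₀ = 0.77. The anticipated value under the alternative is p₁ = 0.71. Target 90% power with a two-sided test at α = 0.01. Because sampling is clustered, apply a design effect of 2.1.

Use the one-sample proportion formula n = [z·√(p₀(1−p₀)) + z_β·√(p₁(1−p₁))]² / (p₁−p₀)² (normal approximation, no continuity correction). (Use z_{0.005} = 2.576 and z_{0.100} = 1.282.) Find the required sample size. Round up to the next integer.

n = 1619

n = [z_{α/2}·√(p₀q₀) + z_β·√(p₁q₁)]² / (p₁ − p₀)²
  = [2.576·√(0.77·0.23) + 1.282·√(0.71·0.29)]² / (-0.06)²
  = [2.576·0.4208 + 1.282·0.4538]² / 0.0036
  = [1.6658]² / 0.0036
  = 770.79
Design effect: 2.1 × 770.79 = 1618.66.
Round up → n = 1619.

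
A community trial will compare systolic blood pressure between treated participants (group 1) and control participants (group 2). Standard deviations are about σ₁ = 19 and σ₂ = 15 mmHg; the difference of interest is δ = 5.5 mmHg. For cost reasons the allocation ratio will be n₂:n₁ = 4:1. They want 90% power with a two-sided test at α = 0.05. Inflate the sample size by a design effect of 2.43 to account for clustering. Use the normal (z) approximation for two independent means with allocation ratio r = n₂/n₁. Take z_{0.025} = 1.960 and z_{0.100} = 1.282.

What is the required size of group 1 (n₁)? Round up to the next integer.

n₁ = 353

n₁ = (z_{α/2} + z_β)² · (σ₁² + σ₂²/r) / δ²
   = (1.960 + 1.282)² · (19² + 15²/4) / 5.5²
   = 10.5106 · (361 + 56.25) / 30.25
   = 10.5106 · 417.25 / 30.25
   = 144.98
Design effect: 2.43 × 144.98 = 352.29.
Round up → n₁ = 353; n₂ = r·n₁ = 4 × 353 = 1412.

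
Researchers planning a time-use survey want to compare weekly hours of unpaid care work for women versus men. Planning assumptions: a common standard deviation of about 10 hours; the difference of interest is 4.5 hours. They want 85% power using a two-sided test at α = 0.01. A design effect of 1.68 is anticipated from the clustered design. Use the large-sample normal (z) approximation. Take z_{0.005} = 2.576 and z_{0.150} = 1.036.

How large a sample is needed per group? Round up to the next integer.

n = 217 per group

n = (z_{α/2} + z_β)² · (σ₁² + σ₂²) / δ²
  = (2.576 + 1.036)² · (2·10² = 200) / 4.5²
  = 13.0465 · 200 / 20.25
  = 128.85
Design effect: 1.68 × 128.85 = 216.48.
Round up → n = 217 per group.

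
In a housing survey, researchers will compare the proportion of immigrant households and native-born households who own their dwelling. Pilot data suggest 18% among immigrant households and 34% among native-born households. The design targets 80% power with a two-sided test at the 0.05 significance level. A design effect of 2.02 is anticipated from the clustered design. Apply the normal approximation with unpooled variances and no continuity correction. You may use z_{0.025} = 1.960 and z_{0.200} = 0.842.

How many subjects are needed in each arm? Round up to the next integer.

n = 231 per group

n = (z_{α/2} + z_β)² · [p₁(1−p₁) + p₂(1−p₂)] / (p₁ − p₂)²
  = (1.960 + 0.842)² · (0.18·0.82 + 0.34·0.66) / (-0.16)²
  = (2.802)² · (0.1476 + 0.2244) / 0.0256
  = 7.8512 · 0.3720 / 0.0256
  = 114.09
Design effect: 2.02 × 114.09 = 230.46.
Round up → n = 231 per group.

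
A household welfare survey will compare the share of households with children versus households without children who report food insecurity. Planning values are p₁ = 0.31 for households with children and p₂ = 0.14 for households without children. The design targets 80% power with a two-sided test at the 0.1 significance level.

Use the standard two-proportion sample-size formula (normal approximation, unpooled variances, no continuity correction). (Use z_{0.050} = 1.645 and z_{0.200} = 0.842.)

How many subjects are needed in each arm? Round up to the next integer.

n = (z_{α/2} + z_β)² · [p₁(1−p₁) + p₂(1−p₂)] / (p₁ − p₂)²
  = (1.645 + 0.842)² · (0.31·0.69 + 0.14·0.86) / (0.17)²
  = (2.487)² · (0.2139 + 0.1204) / 0.0289
  = 6.1852 · 0.3343 / 0.0289
  = 71.55
Round up → n = 72 per group.

n = 72 per group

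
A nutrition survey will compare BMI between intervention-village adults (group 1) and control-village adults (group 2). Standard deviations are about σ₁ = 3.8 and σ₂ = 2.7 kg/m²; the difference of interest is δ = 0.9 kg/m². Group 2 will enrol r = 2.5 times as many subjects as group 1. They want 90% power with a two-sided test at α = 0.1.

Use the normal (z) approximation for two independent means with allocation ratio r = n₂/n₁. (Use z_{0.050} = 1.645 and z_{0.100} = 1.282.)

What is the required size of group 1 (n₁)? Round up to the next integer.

n₁ = (z_{α/2} + z_β)² · (σ₁² + σ₂²/r) / δ²
   = (1.645 + 1.282)² · (3.8² + 2.7²/2.5) / 0.9²
   = 8.5673 · (14.44 + 2.916) / 0.81
   = 8.5673 · 17.356 / 0.81
   = 183.57
Round up → n₁ = 184; n₂ = r·n₁ = 2.5 × 184 = 460.

n₁ = 184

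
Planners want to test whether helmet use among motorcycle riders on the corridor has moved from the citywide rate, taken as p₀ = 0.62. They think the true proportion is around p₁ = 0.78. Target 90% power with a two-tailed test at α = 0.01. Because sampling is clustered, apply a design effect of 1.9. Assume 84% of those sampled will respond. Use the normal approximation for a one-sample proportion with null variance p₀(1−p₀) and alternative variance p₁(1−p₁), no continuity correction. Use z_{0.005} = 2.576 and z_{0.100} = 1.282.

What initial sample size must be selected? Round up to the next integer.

n = [z_{α/2}·√(p₀q₀) + z_β·√(p₁q₁)]² / (p₁ − p₀)²
  = [2.576·√(0.62·0.38) + 1.282·√(0.78·0.22)]² / (0.16)²
  = [2.576·0.4854 + 1.282·0.4142]² / 0.0256
  = [1.7814]² / 0.0256
  = 123.96
Design effect: 1.9 × 123.96 = 235.53.
Adjust for 84% response: 235.53 / 0.84 = 280.39.
Round up → n = 281.

n = 281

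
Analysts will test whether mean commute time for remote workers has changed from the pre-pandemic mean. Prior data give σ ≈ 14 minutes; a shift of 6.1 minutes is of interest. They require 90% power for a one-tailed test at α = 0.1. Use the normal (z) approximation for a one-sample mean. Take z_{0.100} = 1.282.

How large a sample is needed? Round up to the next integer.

n = (z_α + z_β)² · σ² / δ²
  = (1.282 + 1.282)² · 14² / 6.1²
  = 6.5741 · 196 / 37.21
  = 34.63
Round up → n = 35.

n = 35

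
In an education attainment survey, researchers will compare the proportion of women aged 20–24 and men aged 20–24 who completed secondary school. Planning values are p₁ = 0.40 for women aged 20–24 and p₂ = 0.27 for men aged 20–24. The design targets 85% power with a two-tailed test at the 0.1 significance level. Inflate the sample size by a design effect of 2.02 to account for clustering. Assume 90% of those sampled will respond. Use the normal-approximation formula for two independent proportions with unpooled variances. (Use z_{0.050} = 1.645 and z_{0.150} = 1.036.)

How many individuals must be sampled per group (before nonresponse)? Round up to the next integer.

n = 418 per group

n = (z_{α/2} + z_β)² · [p₁(1−p₁) + p₂(1−p₂)] / (p₁ − p₂)²
  = (1.645 + 1.036)² · (0.40·0.60 + 0.27·0.73) / (0.13)²
  = (2.681)² · (0.2400 + 0.1971) / 0.0169
  = 7.1878 · 0.4371 / 0.0169
  = 185.90
Design effect: 2.02 × 185.90 = 375.53.
Adjust for 90% response: 375.53 / 0.90 = 417.25.
Round up → n = 418 per group.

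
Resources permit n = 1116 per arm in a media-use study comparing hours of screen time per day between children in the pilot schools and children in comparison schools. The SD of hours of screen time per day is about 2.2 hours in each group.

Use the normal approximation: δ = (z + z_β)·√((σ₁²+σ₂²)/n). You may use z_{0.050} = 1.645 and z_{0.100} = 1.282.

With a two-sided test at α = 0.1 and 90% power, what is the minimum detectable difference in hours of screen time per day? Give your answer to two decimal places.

Minimum detectable difference ≈ 0.27 hours

δ = (z_{α/2} + z_β) · √((σ₁²+σ₂²)/n)
  = (1.645 + 1.282) · √(9.68/1116)
  = 2.927 · √0.00867
  = 2.927 · 0.0931
  = 0.2726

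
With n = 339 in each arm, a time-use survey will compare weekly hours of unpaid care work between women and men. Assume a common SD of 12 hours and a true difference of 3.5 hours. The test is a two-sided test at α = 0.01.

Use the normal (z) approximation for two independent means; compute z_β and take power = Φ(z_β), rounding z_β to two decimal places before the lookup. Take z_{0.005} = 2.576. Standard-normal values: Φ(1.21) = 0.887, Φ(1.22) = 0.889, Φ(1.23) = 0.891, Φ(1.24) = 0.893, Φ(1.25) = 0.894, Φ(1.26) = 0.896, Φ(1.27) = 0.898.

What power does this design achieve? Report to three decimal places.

z_β = δ·√(n/(σ₁²+σ₂²)) − z_{α/2}
    = 3.5 · √(339/288) − 2.576
    = 3.5 · 1.08493 − 2.576
    = 3.7973 − 2.576 = 1.2213 → 1.22
Power = Φ(1.22) = 0.889.

Power ≈ 0.889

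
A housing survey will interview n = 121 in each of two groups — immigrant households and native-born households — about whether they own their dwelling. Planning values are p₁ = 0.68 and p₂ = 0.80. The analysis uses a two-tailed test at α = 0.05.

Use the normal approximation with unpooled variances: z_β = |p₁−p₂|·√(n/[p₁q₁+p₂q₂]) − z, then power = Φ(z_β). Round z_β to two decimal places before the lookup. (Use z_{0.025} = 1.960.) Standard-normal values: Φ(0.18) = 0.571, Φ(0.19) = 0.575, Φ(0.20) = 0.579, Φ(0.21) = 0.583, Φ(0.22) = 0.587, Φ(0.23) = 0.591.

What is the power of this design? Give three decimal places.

z_β = |p₁−p₂|·√(n/[p₁q₁+p₂q₂]) − z_{α/2}
    = 0.12 · √(121/0.3776) − 1.960
    = 0.12 · 17.9010 − 1.960
    = 2.1481 − 1.960 = 0.1881 → 0.19
Power = Φ(0.19) = 0.575.

Power ≈ 0.575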